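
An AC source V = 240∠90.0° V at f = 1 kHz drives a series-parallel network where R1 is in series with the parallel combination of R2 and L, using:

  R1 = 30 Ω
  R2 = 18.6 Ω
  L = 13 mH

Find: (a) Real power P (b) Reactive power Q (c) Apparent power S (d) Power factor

Step 1 — Angular frequency: ω = 2π·f = 2π·1000 = 6283 rad/s.
Step 2 — Component impedances:
  R1: Z = R = 30 Ω
  R2: Z = R = 18.6 Ω
  L: Z = jωL = j·6283·0.013 = 0 + j81.68 Ω
Step 3 — Parallel branch: R2 || L = 1/(1/R2 + 1/L) = 17.68 + j4.027 Ω.
Step 4 — Series with R1: Z_total = R1 + (R2 || L) = 47.68 + j4.027 Ω = 47.85∠4.8° Ω.
Step 5 — Source phasor: V = 240∠90.0° V = 0 + j240 V.
Step 6 — Current: I = V / Z = 0.422 + j4.998 A = 5.015∠85.2° A.
Step 7 — Complex power: S = V·I* = 1199 + j101.3 VA.
Step 8 — Real power: P = Re(S) = 1199 W.
Step 9 — Reactive power: Q = Im(S) = 101.3 VAR.
Step 10 — Apparent power: |S| = 1204 VA.
Step 11 — Power factor: PF = P/|S| = 0.9965 (lagging).

(a) P = 1199 W  (b) Q = 101.3 VAR  (c) S = 1204 VA  (d) PF = 0.9965 (lagging)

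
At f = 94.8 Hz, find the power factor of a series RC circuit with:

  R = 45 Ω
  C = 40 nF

Step 1 — Angular frequency: ω = 2π·f = 2π·94.8 = 595.6 rad/s.
Step 2 — Component impedances:
  R: Z = R = 45 Ω
  C: Z = 1/(jωC) = -j/(ω·C) = 0 - j4.197e+04 Ω
Step 3 — Series combination: Z_total = R + C = 45 - j4.197e+04 Ω = 4.197e+04∠-89.9° Ω.
Step 4 — Power factor: PF = cos(φ) = Re(Z)/|Z| = 45/4.197e+04 = 0.001072.
Step 5 — Type: Im(Z) = -4.197e+04 ⇒ leading (phase φ = -89.9°).

PF = 0.001072 (leading, φ = -89.9°)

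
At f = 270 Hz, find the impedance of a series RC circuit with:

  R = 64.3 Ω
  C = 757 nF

Step 1 — Angular frequency: ω = 2π·f = 2π·270 = 1696 rad/s.
Step 2 — Component impedances:
  R: Z = R = 64.3 Ω
  C: Z = 1/(jωC) = -j/(ω·C) = 0 - j778.7 Ω
Step 3 — Series combination: Z_total = R + C = 64.3 - j778.7 Ω = 781.3∠-85.3° Ω.

Z = 64.3 - j778.7 Ω = 781.3∠-85.3° Ω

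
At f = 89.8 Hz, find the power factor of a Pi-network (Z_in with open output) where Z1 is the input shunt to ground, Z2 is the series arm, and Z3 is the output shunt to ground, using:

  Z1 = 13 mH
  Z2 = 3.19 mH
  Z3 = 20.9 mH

Step 1 — Angular frequency: ω = 2π·f = 2π·89.8 = 564.2 rad/s.
Step 2 — Component impedances:
  Z1: Z = jωL = j·564.2·0.013 = 0 + j7.335 Ω
  Z2: Z = jωL = j·564.2·0.00319 = 0 + j1.8 Ω
  Z3: Z = jωL = j·564.2·0.0209 = 0 + j11.79 Ω
Step 3 — With open output, the series arm Z2 and the output shunt Z3 appear in series to ground: Z2 + Z3 = 0 + j13.59 Ω.
Step 4 — Parallel with input shunt Z1: Z_in = Z1 || (Z2 + Z3) = 0 + j4.764 Ω = 4.764∠90.0° Ω.
Step 5 — Power factor: PF = cos(φ) = Re(Z)/|Z| = -0/4.764 = -0.
Step 6 — Type: Im(Z) = 4.764 ⇒ lagging (phase φ = 90.0°).

PF = -0 (lagging, φ = 90.0°)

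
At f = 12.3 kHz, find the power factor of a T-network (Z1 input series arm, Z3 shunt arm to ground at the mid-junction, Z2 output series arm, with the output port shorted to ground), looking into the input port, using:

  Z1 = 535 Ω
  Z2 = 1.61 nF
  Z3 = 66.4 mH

Step 1 — Angular frequency: ω = 2π·f = 2π·1.23e+04 = 7.728e+04 rad/s.
Step 2 — Component impedances:
  Z1: Z = R = 535 Ω
  Z2: Z = 1/(jωC) = -j/(ω·C) = 0 - j8037 Ω
  Z3: Z = jωL = j·7.728e+04·0.0664 = 0 + j5132 Ω
Step 3 — With the output port shorted to ground, the output series arm Z2 runs from the junction to ground; the shunt arm Z3 also runs from the junction to ground. They appear in parallel: Z3 || Z2 = 0 + j1.42e+04 Ω.
Step 4 — Series with input arm Z1: Z_in = Z1 + (Z3 || Z2) = 535 + j1.42e+04 Ω = 1.421e+04∠87.8° Ω.
Step 5 — Power factor: PF = cos(φ) = Re(Z)/|Z| = 535/14206 = 0.03766.
Step 6 — Type: Im(Z) = 1.42e+04 ⇒ lagging (phase φ = 87.8°).

PF = 0.03766 (lagging, φ = 87.8°)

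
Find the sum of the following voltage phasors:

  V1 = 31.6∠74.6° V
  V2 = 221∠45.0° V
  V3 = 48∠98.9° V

Step 1 — Convert each phasor to rectangular form:
  V1 = 31.6·(cos(74.6°) + j·sin(74.6°)) = 8.392 + j30.47 V
  V2 = 221·(cos(45.0°) + j·sin(45.0°)) = 156.3 + j156.3 V
  V3 = 48·(cos(98.9°) + j·sin(98.9°)) = -7.426 + j47.42 V
Step 2 — Sum components: V_total = 157.2 + j234.2 V.
Step 3 — Convert to polar: |V_total| = 282.1 V, ∠V_total = 56.1°.

V_total = 282.1∠56.1° V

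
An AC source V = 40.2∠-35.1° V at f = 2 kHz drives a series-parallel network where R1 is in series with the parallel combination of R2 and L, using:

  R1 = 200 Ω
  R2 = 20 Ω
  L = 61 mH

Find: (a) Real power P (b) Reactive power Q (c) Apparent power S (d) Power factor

Step 1 — Angular frequency: ω = 2π·f = 2π·2000 = 1.257e+04 rad/s.
Step 2 — Component impedances:
  R1: Z = R = 200 Ω
  R2: Z = R = 20 Ω
  L: Z = jωL = j·1.257e+04·0.061 = 0 + j766.5 Ω
Step 3 — Parallel branch: R2 || L = 1/(1/R2 + 1/L) = 19.99 + j0.5215 Ω.
Step 4 — Series with R1: Z_total = R1 + (R2 || L) = 220 + j0.5215 Ω = 220∠0.1° Ω.
Step 5 — Source phasor: V = 40.2∠-35.1° V = 32.89 - j23.12 V.
Step 6 — Current: I = V / Z = 0.1493 - j0.1054 A = 0.1827∠-35.2° A.
Step 7 — Complex power: S = V·I* = 7.346 + j0.01741 VA.
Step 8 — Real power: P = Re(S) = 7.346 W.
Step 9 — Reactive power: Q = Im(S) = 0.01741 VAR.
Step 10 — Apparent power: |S| = 7.346 VA.
Step 11 — Power factor: PF = P/|S| = 1 (lagging).

(a) P = 7.346 W  (b) Q = 0.01741 VAR  (c) S = 7.346 VA  (d) PF = 1 (lagging)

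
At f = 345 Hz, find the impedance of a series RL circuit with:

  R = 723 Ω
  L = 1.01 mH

Step 1 — Angular frequency: ω = 2π·f = 2π·345 = 2168 rad/s.
Step 2 — Component impedances:
  R: Z = R = 723 Ω
  L: Z = jωL = j·2168·0.00101 = 0 + j2.189 Ω
Step 3 — Series combination: Z_total = R + L = 723 + j2.189 Ω = 723∠0.2° Ω.

Z = 723 + j2.189 Ω = 723∠0.2° Ω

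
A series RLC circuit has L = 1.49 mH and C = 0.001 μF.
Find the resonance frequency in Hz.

Step 1 — Resonance condition Im(Z)=0 gives ω₀ = 1/√(LC).
Step 2 — ω₀ = 1/√(0.00149·1e-09) = 8.192e+05 rad/s.
Step 3 — f₀ = ω₀/(2π) = 1.304e+05 Hz.

f₀ = 1.304e+05 Hz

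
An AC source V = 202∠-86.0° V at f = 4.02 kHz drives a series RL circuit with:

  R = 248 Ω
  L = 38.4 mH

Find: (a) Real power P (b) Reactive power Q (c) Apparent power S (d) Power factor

Step 1 — Angular frequency: ω = 2π·f = 2π·4020 = 2.526e+04 rad/s.
Step 2 — Component impedances:
  R: Z = R = 248 Ω
  L: Z = jωL = j·2.526e+04·0.0384 = 0 + j969.9 Ω
Step 3 — Series combination: Z_total = R + L = 248 + j969.9 Ω = 1001∠75.7° Ω.
Step 4 — Source phasor: V = 202∠-86.0° V = 14.09 - j201.5 V.
Step 5 — Current: I = V / Z = -0.1915 - j0.0635 A = 0.2018∠-161.7° A.
Step 6 — Complex power: S = V·I* = 10.1 + j39.49 VA.
Step 7 — Real power: P = Re(S) = 10.1 W.
Step 8 — Reactive power: Q = Im(S) = 39.49 VAR.
Step 9 — Apparent power: |S| = 40.76 VA.
Step 10 — Power factor: PF = P/|S| = 0.2477 (lagging).

(a) P = 10.1 W  (b) Q = 39.49 VAR  (c) S = 40.76 VA  (d) PF = 0.2477 (lagging)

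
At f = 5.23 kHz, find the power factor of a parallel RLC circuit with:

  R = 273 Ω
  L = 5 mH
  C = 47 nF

Step 1 — Angular frequency: ω = 2π·f = 2π·5230 = 3.286e+04 rad/s.
Step 2 — Component impedances:
  R: Z = R = 273 Ω
  L: Z = jωL = j·3.286e+04·0.005 = 0 + j164.3 Ω
  C: Z = 1/(jωC) = -j/(ω·C) = 0 - j647.5 Ω
Step 3 — Parallel combination: 1/Z_total = 1/R + 1/L + 1/C; Z_total = 107.6 + j133.4 Ω = 171.4∠51.1° Ω.
Step 4 — Power factor: PF = cos(φ) = Re(Z)/|Z| = 107.6/171.4 = 0.6278.
Step 5 — Type: Im(Z) = 133.4 ⇒ lagging (phase φ = 51.1°).

PF = 0.6278 (lagging, φ = 51.1°)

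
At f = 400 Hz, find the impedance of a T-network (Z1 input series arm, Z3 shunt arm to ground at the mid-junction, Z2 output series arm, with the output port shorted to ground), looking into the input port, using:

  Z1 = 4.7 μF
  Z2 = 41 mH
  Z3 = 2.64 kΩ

Step 1 — Angular frequency: ω = 2π·f = 2π·400 = 2513 rad/s.
Step 2 — Component impedances:
  Z1: Z = 1/(jωC) = -j/(ω·C) = 0 - j84.66 Ω
  Z2: Z = jωL = j·2513·0.041 = 0 + j103 Ω
  Z3: Z = R = 2640 Ω
Step 3 — With the output port shorted to ground, the output series arm Z2 runs from the junction to ground; the shunt arm Z3 also runs from the junction to ground. They appear in parallel: Z3 || Z2 = 4.016 + j102.9 Ω.
Step 4 — Series with input arm Z1: Z_in = Z1 + (Z3 || Z2) = 4.016 + j18.23 Ω = 18.67∠77.6° Ω.

Z = 4.016 + j18.23 Ω = 18.67∠77.6° Ω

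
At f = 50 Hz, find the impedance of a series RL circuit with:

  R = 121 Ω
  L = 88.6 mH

Step 1 — Angular frequency: ω = 2π·f = 2π·50 = 314.2 rad/s.
Step 2 — Component impedances:
  R: Z = R = 121 Ω
  L: Z = jωL = j·314.2·0.0886 = 0 + j27.83 Ω
Step 3 — Series combination: Z_total = R + L = 121 + j27.83 Ω = 124.2∠13.0° Ω.

Z = 121 + j27.83 Ω = 124.2∠13.0° Ω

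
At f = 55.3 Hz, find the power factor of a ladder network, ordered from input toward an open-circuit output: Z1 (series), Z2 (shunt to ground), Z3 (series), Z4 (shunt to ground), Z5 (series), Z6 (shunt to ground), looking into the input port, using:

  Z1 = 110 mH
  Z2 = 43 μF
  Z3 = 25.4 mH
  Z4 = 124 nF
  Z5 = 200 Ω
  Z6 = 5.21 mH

Step 1 — Angular frequency: ω = 2π·f = 2π·55.3 = 347.5 rad/s.
Step 2 — Component impedances:
  Z1: Z = jωL = j·347.5·0.11 = 0 + j38.22 Ω
  Z2: Z = 1/(jωC) = -j/(ω·C) = 0 - j66.93 Ω
  Z3: Z = jωL = j·347.5·0.0254 = 0 + j8.825 Ω
  Z4: Z = 1/(jωC) = -j/(ω·C) = 0 - j2.321e+04 Ω
  Z5: Z = R = 200 Ω
  Z6: Z = jωL = j·347.5·0.00521 = 0 + j1.81 Ω
Step 3 — Ladder network (open output): work backward from the far end, alternating series and parallel combinations. Z_in = 20.66 - j22.72 Ω = 30.71∠-47.7° Ω.
Step 4 — Power factor: PF = cos(φ) = Re(Z)/|Z| = 20.659/30.706 = 0.6728.
Step 5 — Type: Im(Z) = -22.72 ⇒ leading (phase φ = -47.7°).

PF = 0.6728 (leading, φ = -47.7°)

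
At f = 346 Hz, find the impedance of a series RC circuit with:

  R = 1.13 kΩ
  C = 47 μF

Step 1 — Angular frequency: ω = 2π·f = 2π·346 = 2174 rad/s.
Step 2 — Component impedances:
  R: Z = R = 1130 Ω
  C: Z = 1/(jωC) = -j/(ω·C) = 0 - j9.787 Ω
Step 3 — Series combination: Z_total = R + C = 1130 - j9.787 Ω = 1130∠-0.5° Ω.

Z = 1130 - j9.787 Ω = 1130∠-0.5° Ω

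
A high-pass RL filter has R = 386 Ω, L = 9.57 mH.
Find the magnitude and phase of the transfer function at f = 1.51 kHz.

Step 1 — Angular frequency: ω = 2π·1510 = 9488 rad/s.
Step 2 — Transfer function: H(jω) = jωL/(R + jωL).
Step 3 — Numerator jωL = j·90.8; denominator R + jωL = 386 + j90.8.
Step 4 — H = 0.05243 + j0.2229.
Step 5 — Magnitude: |H| = 0.229 (-12.8 dB); phase: φ = 76.8°.

|H| = 0.229 (-12.8 dB), φ = 76.8°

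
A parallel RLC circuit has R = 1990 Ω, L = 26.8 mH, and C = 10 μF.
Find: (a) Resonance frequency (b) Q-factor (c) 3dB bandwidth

Step 1 — Resonance: ω₀ = 1/√(LC) = 1/√(0.0268·1e-05) = 1932 rad/s.
Step 2 — f₀ = ω₀/(2π) = 307.4 Hz.
Step 3 — Parallel Q: Q = R/(ω₀L) = 1990/(1932·0.0268) = 38.44.
Step 4 — Bandwidth: Δω = ω₀/Q = 50.25 rad/s; BW = Δω/(2π) = 7.998 Hz.

(a) f₀ = 307.4 Hz  (b) Q = 38.44  (c) BW = 7.998 Hz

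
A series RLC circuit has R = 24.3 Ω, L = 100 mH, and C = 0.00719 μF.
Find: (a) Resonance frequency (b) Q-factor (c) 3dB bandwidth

Step 1 — Resonance: ω₀ = 1/√(LC) = 1/√(0.1·7.19e-09) = 3.729e+04 rad/s.
Step 2 — f₀ = ω₀/(2π) = 5935 Hz.
Step 3 — Series Q: Q = ω₀L/R = 3.729e+04·0.1/24.3 = 153.5.
Step 4 — Bandwidth: Δω = ω₀/Q = 243 rad/s; BW = Δω/(2π) = 38.67 Hz.

(a) f₀ = 5935 Hz  (b) Q = 153.5  (c) BW = 38.67 Hz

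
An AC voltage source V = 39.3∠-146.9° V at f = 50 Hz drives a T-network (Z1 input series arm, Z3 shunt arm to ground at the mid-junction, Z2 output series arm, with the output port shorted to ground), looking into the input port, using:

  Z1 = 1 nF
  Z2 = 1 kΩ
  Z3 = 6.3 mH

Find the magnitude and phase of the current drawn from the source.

Step 1 — Angular frequency: ω = 2π·f = 2π·50 = 314.2 rad/s.
Step 2 — Component impedances:
  Z1: Z = 1/(jωC) = -j/(ω·C) = 0 - j3.183e+06 Ω
  Z2: Z = R = 1000 Ω
  Z3: Z = jωL = j·314.2·0.0063 = 0 + j1.979 Ω
Step 3 — With the output port shorted to ground, the output series arm Z2 runs from the junction to ground; the shunt arm Z3 also runs from the junction to ground. They appear in parallel: Z3 || Z2 = 0.003917 + j1.979 Ω.
Step 4 — Series with input arm Z1: Z_in = Z1 + (Z3 || Z2) = 0.003917 - j3.183e+06 Ω = 3.183e+06∠-90.0° Ω.
Step 5 — Source phasor: V = 39.3∠-146.9° V = -32.92 - j21.46 V.
Step 6 — Ohm's law: I = V / Z_total = (-32.92 - j21.46) / (0.003917 - j3.183e+06) = 6.742e-06 - j1.034e-05 A.
Step 7 — Convert to polar: |I| = 1.235e-05 A, ∠I = -56.9°.

I = 1.235e-05∠-56.9° A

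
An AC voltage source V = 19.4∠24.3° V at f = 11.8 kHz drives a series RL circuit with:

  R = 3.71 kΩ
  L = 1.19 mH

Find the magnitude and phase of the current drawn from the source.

Step 1 — Angular frequency: ω = 2π·f = 2π·1.18e+04 = 7.414e+04 rad/s.
Step 2 — Component impedances:
  R: Z = R = 3710 Ω
  L: Z = jωL = j·7.414e+04·0.00119 = 0 + j88.23 Ω
Step 3 — Series combination: Z_total = R + L = 3710 + j88.23 Ω = 3711∠1.4° Ω.
Step 4 — Source phasor: V = 19.4∠24.3° V = 17.68 + j7.983 V.
Step 5 — Ohm's law: I = V / Z_total = (17.68 + j7.983) / (3710 + j88.23) = 0.004814 + j0.002037 A.
Step 6 — Convert to polar: |I| = 0.005228 A, ∠I = 22.9°.

I = 0.005228∠22.9° A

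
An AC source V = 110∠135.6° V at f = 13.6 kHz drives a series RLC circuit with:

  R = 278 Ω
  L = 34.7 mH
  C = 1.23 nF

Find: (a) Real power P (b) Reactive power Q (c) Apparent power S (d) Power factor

Step 1 — Angular frequency: ω = 2π·f = 2π·1.36e+04 = 8.545e+04 rad/s.
Step 2 — Component impedances:
  R: Z = R = 278 Ω
  L: Z = jωL = j·8.545e+04·0.0347 = 0 + j2965 Ω
  C: Z = 1/(jωC) = -j/(ω·C) = 0 - j9514 Ω
Step 3 — Series combination: Z_total = R + L + C = 278 - j6549 Ω = 6555∠-87.6° Ω.
Step 4 — Source phasor: V = 110∠135.6° V = -78.59 + j76.96 V.
Step 5 — Current: I = V / Z = -0.01224 - j0.01148 A = 0.01678∠-136.8° A.
Step 6 — Complex power: S = V·I* = 0.07829 - j1.844 VA.
Step 7 — Real power: P = Re(S) = 0.07829 W.
Step 8 — Reactive power: Q = Im(S) = -1.844 VAR.
Step 9 — Apparent power: |S| = 1.846 VA.
Step 10 — Power factor: PF = P/|S| = 0.04241 (leading).

(a) P = 0.07829 W  (b) Q = -1.844 VAR  (c) S = 1.846 VA  (d) PF = 0.04241 (leading)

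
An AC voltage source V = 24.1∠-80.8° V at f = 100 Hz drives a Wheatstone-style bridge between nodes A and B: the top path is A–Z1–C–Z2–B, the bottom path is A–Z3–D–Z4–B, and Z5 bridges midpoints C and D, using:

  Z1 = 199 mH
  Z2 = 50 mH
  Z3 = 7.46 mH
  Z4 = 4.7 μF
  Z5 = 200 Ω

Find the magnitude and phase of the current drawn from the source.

Step 1 — Angular frequency: ω = 2π·f = 2π·100 = 628.3 rad/s.
Step 2 — Component impedances:
  Z1: Z = jωL = j·628.3·0.199 = 0 + j125 Ω
  Z2: Z = jωL = j·628.3·0.05 = 0 + j31.42 Ω
  Z3: Z = jωL = j·628.3·0.00746 = 0 + j4.687 Ω
  Z4: Z = 1/(jωC) = -j/(ω·C) = 0 - j338.6 Ω
  Z5: Z = R = 200 Ω
Step 3 — Bridge requires nodal analysis (the Z5 bridge couples midpoints C and D, so the two paths cannot be reduced to a simple series/parallel combination). Setting node B to ground and injecting 1 A at node A, the 3-node admittance system at A, C, D solves to V_A = Z_AB = 126.8 + j152.1 Ω = 198∠50.2° Ω.
Step 4 — Source phasor: V = 24.1∠-80.8° V = 3.853 - j23.79 V.
Step 5 — Ohm's law: I = V / Z_total = (3.853 - j23.79) / (126.8 + j152.1) = -0.07985 - j0.0919 A.
Step 6 — Convert to polar: |I| = 0.1217 A, ∠I = -131.0°.

I = 0.1217∠-131.0° A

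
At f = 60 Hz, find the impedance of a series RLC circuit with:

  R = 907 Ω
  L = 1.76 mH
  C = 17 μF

Step 1 — Angular frequency: ω = 2π·f = 2π·60 = 377 rad/s.
Step 2 — Component impedances:
  R: Z = R = 907 Ω
  L: Z = jωL = j·377·0.00176 = 0 + j0.6635 Ω
  C: Z = 1/(jωC) = -j/(ω·C) = 0 - j156 Ω
Step 3 — Series combination: Z_total = R + L + C = 907 - j155.4 Ω = 920.2∠-9.7° Ω.

Z = 907 - j155.4 Ω = 920.2∠-9.7° Ω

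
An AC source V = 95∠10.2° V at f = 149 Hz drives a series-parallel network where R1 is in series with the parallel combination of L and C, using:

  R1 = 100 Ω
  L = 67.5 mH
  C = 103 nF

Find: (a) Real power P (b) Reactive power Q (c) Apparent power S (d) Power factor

Step 1 — Angular frequency: ω = 2π·f = 2π·149 = 936.2 rad/s.
Step 2 — Component impedances:
  R1: Z = R = 100 Ω
  L: Z = jωL = j·936.2·0.0675 = 0 + j63.19 Ω
  C: Z = 1/(jωC) = -j/(ω·C) = 0 - j1.037e+04 Ω
Step 3 — Parallel branch: L || C = 1/(1/L + 1/C) = 0 + j63.58 Ω.
Step 4 — Series with R1: Z_total = R1 + (L || C) = 100 + j63.58 Ω = 118.5∠32.4° Ω.
Step 5 — Source phasor: V = 95∠10.2° V = 93.5 + j16.82 V.
Step 6 — Current: I = V / Z = 0.742 - j0.3035 A = 0.8017∠-22.2° A.
Step 7 — Complex power: S = V·I* = 64.27 + j40.86 VA.
Step 8 — Real power: P = Re(S) = 64.27 W.
Step 9 — Reactive power: Q = Im(S) = 40.86 VAR.
Step 10 — Apparent power: |S| = 76.16 VA.
Step 11 — Power factor: PF = P/|S| = 0.8439 (lagging).

(a) P = 64.27 W  (b) Q = 40.86 VAR  (c) S = 76.16 VA  (d) PF = 0.8439 (lagging)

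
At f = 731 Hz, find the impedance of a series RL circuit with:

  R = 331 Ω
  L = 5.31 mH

Step 1 — Angular frequency: ω = 2π·f = 2π·731 = 4593 rad/s.
Step 2 — Component impedances:
  R: Z = R = 331 Ω
  L: Z = jωL = j·4593·0.00531 = 0 + j24.39 Ω
Step 3 — Series combination: Z_total = R + L = 331 + j24.39 Ω = 331.9∠4.2° Ω.

Z = 331 + j24.39 Ω = 331.9∠4.2° Ω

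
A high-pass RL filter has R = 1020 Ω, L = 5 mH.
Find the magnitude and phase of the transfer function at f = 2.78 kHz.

Step 1 — Angular frequency: ω = 2π·2780 = 1.747e+04 rad/s.
Step 2 — Transfer function: H(jω) = jωL/(R + jωL).
Step 3 — Numerator jωL = j·87.34; denominator R + jωL = 1020 + j87.34.
Step 4 — H = 0.007278 + j0.085.
Step 5 — Magnitude: |H| = 0.08531 (-21.4 dB); phase: φ = 85.1°.

|H| = 0.08531 (-21.4 dB), φ = 85.1°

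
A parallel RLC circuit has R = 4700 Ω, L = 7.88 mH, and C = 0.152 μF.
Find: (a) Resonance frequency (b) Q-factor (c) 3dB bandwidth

Step 1 — Resonance: ω₀ = 1/√(LC) = 1/√(0.00788·1.52e-07) = 2.889e+04 rad/s.
Step 2 — f₀ = ω₀/(2π) = 4599 Hz.
Step 3 — Parallel Q: Q = R/(ω₀L) = 4700/(2.889e+04·0.00788) = 20.64.
Step 4 — Bandwidth: Δω = ω₀/Q = 1400 rad/s; BW = Δω/(2π) = 222.8 Hz.

(a) f₀ = 4599 Hz  (b) Q = 20.64  (c) BW = 222.8 Hz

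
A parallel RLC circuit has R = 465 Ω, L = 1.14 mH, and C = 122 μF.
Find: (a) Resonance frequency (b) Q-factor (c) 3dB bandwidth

Step 1 — Resonance: ω₀ = 1/√(LC) = 1/√(0.00114·0.000122) = 2681 rad/s.
Step 2 — f₀ = ω₀/(2π) = 426.8 Hz.
Step 3 — Parallel Q: Q = R/(ω₀L) = 465/(2681·0.00114) = 152.1.
Step 4 — Bandwidth: Δω = ω₀/Q = 17.63 rad/s; BW = Δω/(2π) = 2.805 Hz.

(a) f₀ = 426.8 Hz  (b) Q = 152.1  (c) BW = 2.805 Hz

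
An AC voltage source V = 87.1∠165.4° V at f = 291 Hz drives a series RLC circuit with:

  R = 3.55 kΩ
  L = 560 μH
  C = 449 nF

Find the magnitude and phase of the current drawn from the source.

Step 1 — Angular frequency: ω = 2π·f = 2π·291 = 1828 rad/s.
Step 2 — Component impedances:
  R: Z = R = 3550 Ω
  L: Z = jωL = j·1828·0.00056 = 0 + j1.024 Ω
  C: Z = 1/(jωC) = -j/(ω·C) = 0 - j1218 Ω
Step 3 — Series combination: Z_total = R + L + C = 3550 - j1217 Ω = 3753∠-18.9° Ω.
Step 4 — Source phasor: V = 87.1∠165.4° V = -84.29 + j21.96 V.
Step 5 — Ohm's law: I = V / Z_total = (-84.29 + j21.96) / (3550 - j1217) = -0.02314 - j0.00175 A.
Step 6 — Convert to polar: |I| = 0.02321 A, ∠I = -175.7°.

I = 0.02321∠-175.7° A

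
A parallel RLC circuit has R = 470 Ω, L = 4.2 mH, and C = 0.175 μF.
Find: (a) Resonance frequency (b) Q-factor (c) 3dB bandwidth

Step 1 — Resonance: ω₀ = 1/√(LC) = 1/√(0.0042·1.75e-07) = 3.689e+04 rad/s.
Step 2 — f₀ = ω₀/(2π) = 5871 Hz.
Step 3 — Parallel Q: Q = R/(ω₀L) = 470/(3.689e+04·0.0042) = 3.034.
Step 4 — Bandwidth: Δω = ω₀/Q = 1.216e+04 rad/s; BW = Δω/(2π) = 1935 Hz.

(a) f₀ = 5871 Hz  (b) Q = 3.034  (c) BW = 1935 Hz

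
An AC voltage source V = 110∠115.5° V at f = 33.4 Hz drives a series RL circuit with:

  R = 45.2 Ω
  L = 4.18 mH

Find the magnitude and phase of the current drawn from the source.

Step 1 — Angular frequency: ω = 2π·f = 2π·33.4 = 209.9 rad/s.
Step 2 — Component impedances:
  R: Z = R = 45.2 Ω
  L: Z = jωL = j·209.9·0.00418 = 0 + j0.8772 Ω
Step 3 — Series combination: Z_total = R + L = 45.2 + j0.8772 Ω = 45.21∠1.1° Ω.
Step 4 — Source phasor: V = 110∠115.5° V = -47.36 + j99.28 V.
Step 5 — Ohm's law: I = V / Z_total = (-47.36 + j99.28) / (45.2 + j0.8772) = -1.005 + j2.216 A.
Step 6 — Convert to polar: |I| = 2.433 A, ∠I = 114.4°.

I = 2.433∠114.4° A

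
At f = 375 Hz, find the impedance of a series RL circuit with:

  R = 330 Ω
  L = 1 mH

Step 1 — Angular frequency: ω = 2π·f = 2π·375 = 2356 rad/s.
Step 2 — Component impedances:
  R: Z = R = 330 Ω
  L: Z = jωL = j·2356·0.001 = 0 + j2.356 Ω
Step 3 — Series combination: Z_total = R + L = 330 + j2.356 Ω = 330∠0.4° Ω.

Z = 330 + j2.356 Ω = 330∠0.4° Ω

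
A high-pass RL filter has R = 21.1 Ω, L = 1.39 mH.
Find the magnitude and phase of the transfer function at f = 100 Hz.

Step 1 — Angular frequency: ω = 2π·100 = 628.3 rad/s.
Step 2 — Transfer function: H(jω) = jωL/(R + jωL).
Step 3 — Numerator jωL = j·0.8734; denominator R + jωL = 21.1 + j0.8734.
Step 4 — H = 0.00171 + j0.04132.
Step 5 — Magnitude: |H| = 0.04136 (-27.7 dB); phase: φ = 87.6°.

|H| = 0.04136 (-27.7 dB), φ = 87.6°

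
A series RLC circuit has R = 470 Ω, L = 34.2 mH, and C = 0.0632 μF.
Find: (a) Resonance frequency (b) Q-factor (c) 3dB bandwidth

Step 1 — Resonance condition Im(Z)=0 gives ω₀ = 1/√(LC).
Step 2 — ω₀ = 1/√(0.0342·6.32e-08) = 2.151e+04 rad/s.
Step 3 — f₀ = ω₀/(2π) = 3423 Hz.
Step 4 — Series Q: Q = ω₀L/R = 2.151e+04·0.0342/470 = 1.565.
Step 5 — 3dB bandwidth: Δω = ω₀/Q = 1.374e+04 rad/s; BW = Δω/(2π) = 2187 Hz.

(a) f₀ = 3423 Hz  (b) Q = 1.565  (c) BW = 2187 Hz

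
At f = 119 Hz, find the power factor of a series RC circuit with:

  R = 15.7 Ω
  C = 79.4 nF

Step 1 — Angular frequency: ω = 2π·f = 2π·119 = 747.7 rad/s.
Step 2 — Component impedances:
  R: Z = R = 15.7 Ω
  C: Z = 1/(jωC) = -j/(ω·C) = 0 - j1.684e+04 Ω
Step 3 — Series combination: Z_total = R + C = 15.7 - j1.684e+04 Ω = 1.684e+04∠-89.9° Ω.
Step 4 — Power factor: PF = cos(φ) = Re(Z)/|Z| = 15.7/16844 = 0.0009321.
Step 5 — Type: Im(Z) = -1.684e+04 ⇒ leading (phase φ = -89.9°).

PF = 0.0009321 (leading, φ = -89.9°)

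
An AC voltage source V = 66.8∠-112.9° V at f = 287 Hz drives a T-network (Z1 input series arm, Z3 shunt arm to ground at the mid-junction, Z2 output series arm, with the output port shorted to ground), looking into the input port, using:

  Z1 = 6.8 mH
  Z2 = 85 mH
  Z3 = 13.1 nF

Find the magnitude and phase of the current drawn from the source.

Step 1 — Angular frequency: ω = 2π·f = 2π·287 = 1803 rad/s.
Step 2 — Component impedances:
  Z1: Z = jωL = j·1803·0.0068 = 0 + j12.26 Ω
  Z2: Z = jωL = j·1803·0.085 = 0 + j153.3 Ω
  Z3: Z = 1/(jωC) = -j/(ω·C) = 0 - j4.233e+04 Ω
Step 3 — With the output port shorted to ground, the output series arm Z2 runs from the junction to ground; the shunt arm Z3 also runs from the junction to ground. They appear in parallel: Z3 || Z2 = 0 + j153.8 Ω.
Step 4 — Series with input arm Z1: Z_in = Z1 + (Z3 || Z2) = 0 + j166.1 Ω = 166.1∠90.0° Ω.
Step 5 — Source phasor: V = 66.8∠-112.9° V = -25.99 - j61.54 V.
Step 6 — Ohm's law: I = V / Z_total = (-25.99 - j61.54) / (0 + j166.1) = -0.3705 + j0.1565 A.
Step 7 — Convert to polar: |I| = 0.4022 A, ∠I = 157.1°.

I = 0.4022∠157.1° A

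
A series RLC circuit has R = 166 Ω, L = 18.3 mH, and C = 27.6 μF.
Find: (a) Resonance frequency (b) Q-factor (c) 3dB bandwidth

Step 1 — Resonance: ω₀ = 1/√(LC) = 1/√(0.0183·2.76e-05) = 1407 rad/s.
Step 2 — f₀ = ω₀/(2π) = 223.9 Hz.
Step 3 — Series Q: Q = ω₀L/R = 1407·0.0183/166 = 0.1551.
Step 4 — Bandwidth: Δω = ω₀/Q = 9071 rad/s; BW = Δω/(2π) = 1444 Hz.

(a) f₀ = 223.9 Hz  (b) Q = 0.1551  (c) BW = 1444 Hz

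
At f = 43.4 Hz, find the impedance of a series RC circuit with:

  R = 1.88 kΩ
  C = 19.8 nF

Step 1 — Angular frequency: ω = 2π·f = 2π·43.4 = 272.7 rad/s.
Step 2 — Component impedances:
  R: Z = R = 1880 Ω
  C: Z = 1/(jωC) = -j/(ω·C) = 0 - j1.852e+05 Ω
Step 3 — Series combination: Z_total = R + C = 1880 - j1.852e+05 Ω = 1.852e+05∠-89.4° Ω.

Z = 1880 - j1.852e+05 Ω = 1.852e+05∠-89.4° Ω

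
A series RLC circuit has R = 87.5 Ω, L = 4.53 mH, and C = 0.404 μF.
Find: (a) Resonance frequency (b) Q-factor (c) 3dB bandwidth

Step 1 — Resonance: ω₀ = 1/√(LC) = 1/√(0.00453·4.04e-07) = 2.338e+04 rad/s.
Step 2 — f₀ = ω₀/(2π) = 3720 Hz.
Step 3 — Series Q: Q = ω₀L/R = 2.338e+04·0.00453/87.5 = 1.21.
Step 4 — Bandwidth: Δω = ω₀/Q = 1.932e+04 rad/s; BW = Δω/(2π) = 3074 Hz.

(a) f₀ = 3720 Hz  (b) Q = 1.21  (c) BW = 3074 Hz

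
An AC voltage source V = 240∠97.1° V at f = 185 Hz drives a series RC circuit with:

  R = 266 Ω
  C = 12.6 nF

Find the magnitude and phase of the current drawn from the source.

Step 1 — Angular frequency: ω = 2π·f = 2π·185 = 1162 rad/s.
Step 2 — Component impedances:
  R: Z = R = 266 Ω
  C: Z = 1/(jωC) = -j/(ω·C) = 0 - j6.828e+04 Ω
Step 3 — Series combination: Z_total = R + C = 266 - j6.828e+04 Ω = 6.828e+04∠-89.8° Ω.
Step 4 — Source phasor: V = 240∠97.1° V = -29.66 + j238.2 V.
Step 5 — Ohm's law: I = V / Z_total = (-29.66 + j238.2) / (266 - j6.828e+04) = -0.00349 - j0.0004209 A.
Step 6 — Convert to polar: |I| = 0.003515 A, ∠I = -173.1°.

I = 0.003515∠-173.1° A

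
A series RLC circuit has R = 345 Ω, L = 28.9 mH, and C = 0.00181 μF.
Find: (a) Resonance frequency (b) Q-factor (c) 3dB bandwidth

Step 1 — Resonance: ω₀ = 1/√(LC) = 1/√(0.0289·1.81e-09) = 1.383e+05 rad/s.
Step 2 — f₀ = ω₀/(2π) = 2.201e+04 Hz.
Step 3 — Series Q: Q = ω₀L/R = 1.383e+05·0.0289/345 = 11.58.
Step 4 — Bandwidth: Δω = ω₀/Q = 1.194e+04 rad/s; BW = Δω/(2π) = 1900 Hz.

(a) f₀ = 2.201e+04 Hz  (b) Q = 11.58  (c) BW = 1900 Hz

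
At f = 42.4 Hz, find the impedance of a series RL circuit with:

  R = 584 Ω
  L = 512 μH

Step 1 — Angular frequency: ω = 2π·f = 2π·42.4 = 266.4 rad/s.
Step 2 — Component impedances:
  R: Z = R = 584 Ω
  L: Z = jωL = j·266.4·0.000512 = 0 + j0.1364 Ω
Step 3 — Series combination: Z_total = R + L = 584 + j0.1364 Ω = 584∠0.0° Ω.

Z = 584 + j0.1364 Ω = 584∠0.0° Ω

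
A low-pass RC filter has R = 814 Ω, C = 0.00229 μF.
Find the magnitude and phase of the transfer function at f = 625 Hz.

Step 1 — Angular frequency: ω = 2π·625 = 3927 rad/s.
Step 2 — Transfer function: H(jω) = 1/(1 + jωRC).
Step 3 — Denominator: 1 + jωRC = 1 + j·3927·814·2.29e-09 = 1 + j0.00732.
Step 4 — H = 0.9999 - j0.00732.
Step 5 — Magnitude: |H| = 1 (-0.0 dB); phase: φ = -0.4°.

|H| = 1 (-0.0 dB), φ = -0.4°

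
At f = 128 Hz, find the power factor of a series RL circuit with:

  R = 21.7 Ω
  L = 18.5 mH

Step 1 — Angular frequency: ω = 2π·f = 2π·128 = 804.2 rad/s.
Step 2 — Component impedances:
  R: Z = R = 21.7 Ω
  L: Z = jωL = j·804.2·0.0185 = 0 + j14.88 Ω
Step 3 — Series combination: Z_total = R + L = 21.7 + j14.88 Ω = 26.31∠34.4° Ω.
Step 4 — Power factor: PF = cos(φ) = Re(Z)/|Z| = 21.7/26.31 = 0.8248.
Step 5 — Type: Im(Z) = 14.88 ⇒ lagging (phase φ = 34.4°).

PF = 0.8248 (lagging, φ = 34.4°)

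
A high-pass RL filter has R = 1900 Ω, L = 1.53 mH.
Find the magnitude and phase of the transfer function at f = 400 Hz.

Step 1 — Angular frequency: ω = 2π·400 = 2513 rad/s.
Step 2 — Transfer function: H(jω) = jωL/(R + jωL).
Step 3 — Numerator jωL = j·3.845; denominator R + jωL = 1900 + j3.845.
Step 4 — H = 4.096e-06 + j0.002024.
Step 5 — Magnitude: |H| = 0.002024 (-53.9 dB); phase: φ = 89.9°.

|H| = 0.002024 (-53.9 dB), φ = 89.9°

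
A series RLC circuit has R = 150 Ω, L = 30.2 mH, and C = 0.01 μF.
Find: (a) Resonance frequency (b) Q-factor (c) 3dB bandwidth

Step 1 — Resonance: ω₀ = 1/√(LC) = 1/√(0.0302·1e-08) = 5.754e+04 rad/s.
Step 2 — f₀ = ω₀/(2π) = 9158 Hz.
Step 3 — Series Q: Q = ω₀L/R = 5.754e+04·0.0302/150 = 11.59.
Step 4 — Bandwidth: Δω = ω₀/Q = 4967 rad/s; BW = Δω/(2π) = 790.5 Hz.

(a) f₀ = 9158 Hz  (b) Q = 11.59  (c) BW = 790.5 Hz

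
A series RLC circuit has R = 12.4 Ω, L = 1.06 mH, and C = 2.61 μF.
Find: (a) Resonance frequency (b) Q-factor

Step 1 — Resonance condition Im(Z)=0 gives ω₀ = 1/√(LC).
Step 2 — ω₀ = 1/√(0.00106·2.61e-06) = 1.901e+04 rad/s.
Step 3 — f₀ = ω₀/(2π) = 3026 Hz.
Step 4 — Series Q: Q = ω₀L/R = 1.901e+04·0.00106/12.4 = 1.625.

(a) f₀ = 3026 Hz  (b) Q = 1.625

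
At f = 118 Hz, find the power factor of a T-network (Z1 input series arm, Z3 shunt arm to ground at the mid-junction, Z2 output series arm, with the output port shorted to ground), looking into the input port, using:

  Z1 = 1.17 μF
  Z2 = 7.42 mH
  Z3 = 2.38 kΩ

Step 1 — Angular frequency: ω = 2π·f = 2π·118 = 741.4 rad/s.
Step 2 — Component impedances:
  Z1: Z = 1/(jωC) = -j/(ω·C) = 0 - j1153 Ω
  Z2: Z = jωL = j·741.4·0.00742 = 0 + j5.501 Ω
  Z3: Z = R = 2380 Ω
Step 3 — With the output port shorted to ground, the output series arm Z2 runs from the junction to ground; the shunt arm Z3 also runs from the junction to ground. They appear in parallel: Z3 || Z2 = 0.01272 + j5.501 Ω.
Step 4 — Series with input arm Z1: Z_in = Z1 + (Z3 || Z2) = 0.01272 - j1147 Ω = 1147∠-90.0° Ω.
Step 5 — Power factor: PF = cos(φ) = Re(Z)/|Z| = 0.012716/1147.3 = 1.108e-05.
Step 6 — Type: Im(Z) = -1147 ⇒ leading (phase φ = -90.0°).

PF = 1.108e-05 (leading, φ = -90.0°)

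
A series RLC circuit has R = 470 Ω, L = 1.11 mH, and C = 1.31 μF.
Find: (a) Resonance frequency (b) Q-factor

Step 1 — Resonance condition Im(Z)=0 gives ω₀ = 1/√(LC).
Step 2 — ω₀ = 1/√(0.00111·1.31e-06) = 2.622e+04 rad/s.
Step 3 — f₀ = ω₀/(2π) = 4174 Hz.
Step 4 — Series Q: Q = ω₀L/R = 2.622e+04·0.00111/470 = 0.06193.

(a) f₀ = 4174 Hz  (b) Q = 0.06193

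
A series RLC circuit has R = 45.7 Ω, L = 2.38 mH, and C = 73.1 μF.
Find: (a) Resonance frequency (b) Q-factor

Step 1 — Resonance condition Im(Z)=0 gives ω₀ = 1/√(LC).
Step 2 — ω₀ = 1/√(0.00238·7.31e-05) = 2397 rad/s.
Step 3 — f₀ = ω₀/(2π) = 381.6 Hz.
Step 4 — Series Q: Q = ω₀L/R = 2397·0.00238/45.7 = 0.1249.

(a) f₀ = 381.6 Hz  (b) Q = 0.1249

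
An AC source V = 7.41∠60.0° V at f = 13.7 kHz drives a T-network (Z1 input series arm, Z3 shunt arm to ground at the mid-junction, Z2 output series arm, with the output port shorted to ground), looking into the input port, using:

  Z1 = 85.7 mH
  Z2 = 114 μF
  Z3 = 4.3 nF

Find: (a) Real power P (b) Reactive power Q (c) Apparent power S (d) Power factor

Step 1 — Angular frequency: ω = 2π·f = 2π·1.37e+04 = 8.608e+04 rad/s.
Step 2 — Component impedances:
  Z1: Z = jωL = j·8.608e+04·0.0857 = 0 + j7377 Ω
  Z2: Z = 1/(jωC) = -j/(ω·C) = 0 - j0.1019 Ω
  Z3: Z = 1/(jωC) = -j/(ω·C) = 0 - j2702 Ω
Step 3 — With the output port shorted to ground, the output series arm Z2 runs from the junction to ground; the shunt arm Z3 also runs from the junction to ground. They appear in parallel: Z3 || Z2 = 0 - j0.1019 Ω.
Step 4 — Series with input arm Z1: Z_in = Z1 + (Z3 || Z2) = 0 + j7377 Ω = 7377∠90.0° Ω.
Step 5 — Source phasor: V = 7.41∠60.0° V = 3.705 + j6.417 V.
Step 6 — Current: I = V / Z = 0.0008699 - j0.0005022 A = 0.001004∠-30.0° A.
Step 7 — Complex power: S = V·I* = 0 + j0.007443 VA.
Step 8 — Real power: P = Re(S) = 0 W.
Step 9 — Reactive power: Q = Im(S) = 0.007443 VAR.
Step 10 — Apparent power: |S| = 0.007443 VA.
Step 11 — Power factor: PF = P/|S| = 0 (lagging).

(a) P = 0 W  (b) Q = 0.007443 VAR  (c) S = 0.007443 VA  (d) PF = 0 (lagging)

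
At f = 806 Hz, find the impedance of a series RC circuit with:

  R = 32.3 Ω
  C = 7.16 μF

Step 1 — Angular frequency: ω = 2π·f = 2π·806 = 5064 rad/s.
Step 2 — Component impedances:
  R: Z = R = 32.3 Ω
  C: Z = 1/(jωC) = -j/(ω·C) = 0 - j27.58 Ω
Step 3 — Series combination: Z_total = R + C = 32.3 - j27.58 Ω = 42.47∠-40.5° Ω.

Z = 32.3 - j27.58 Ω = 42.47∠-40.5° Ω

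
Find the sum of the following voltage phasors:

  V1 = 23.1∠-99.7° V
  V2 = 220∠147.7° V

Step 1 — Convert each phasor to rectangular form:
  V1 = 23.1·(cos(-99.7°) + j·sin(-99.7°)) = -3.892 - j22.77 V
  V2 = 220·(cos(147.7°) + j·sin(147.7°)) = -186 + j117.6 V
Step 2 — Sum components: V_total = -189.8 + j94.79 V.
Step 3 — Convert to polar: |V_total| = 212.2 V, ∠V_total = 153.5°.

V_total = 212.2∠153.5° V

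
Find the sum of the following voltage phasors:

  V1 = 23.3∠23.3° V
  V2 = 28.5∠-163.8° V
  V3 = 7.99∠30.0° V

Step 1 — Convert each phasor to rectangular form:
  V1 = 23.3·(cos(23.3°) + j·sin(23.3°)) = 21.4 + j9.216 V
  V2 = 28.5·(cos(-163.8°) + j·sin(-163.8°)) = -27.37 - j7.951 V
  V3 = 7.99·(cos(30.0°) + j·sin(30.0°)) = 6.92 + j3.995 V
Step 2 — Sum components: V_total = 0.951 + j5.26 V.
Step 3 — Convert to polar: |V_total| = 5.345 V, ∠V_total = 79.8°.

V_total = 5.345∠79.8° V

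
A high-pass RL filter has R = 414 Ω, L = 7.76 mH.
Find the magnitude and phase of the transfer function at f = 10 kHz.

Step 1 — Angular frequency: ω = 2π·1e+04 = 6.283e+04 rad/s.
Step 2 — Transfer function: H(jω) = jωL/(R + jωL).
Step 3 — Numerator jωL = j·487.6; denominator R + jωL = 414 + j487.6.
Step 4 — H = 0.5811 + j0.4934.
Step 5 — Magnitude: |H| = 0.7623 (-2.4 dB); phase: φ = 40.3°.

|H| = 0.7623 (-2.4 dB), φ = 40.3°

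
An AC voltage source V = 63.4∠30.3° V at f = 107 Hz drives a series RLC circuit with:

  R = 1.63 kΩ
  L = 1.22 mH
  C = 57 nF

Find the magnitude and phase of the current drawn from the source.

Step 1 — Angular frequency: ω = 2π·f = 2π·107 = 672.3 rad/s.
Step 2 — Component impedances:
  R: Z = R = 1630 Ω
  L: Z = jωL = j·672.3·0.00122 = 0 + j0.8202 Ω
  C: Z = 1/(jωC) = -j/(ω·C) = 0 - j2.61e+04 Ω
Step 3 — Series combination: Z_total = R + L + C = 1630 - j2.609e+04 Ω = 2.615e+04∠-86.4° Ω.
Step 4 — Source phasor: V = 63.4∠30.3° V = 54.74 + j31.99 V.
Step 5 — Ohm's law: I = V / Z_total = (54.74 + j31.99) / (1630 - j2.609e+04) = -0.001091 + j0.002166 A.
Step 6 — Convert to polar: |I| = 0.002425 A, ∠I = 116.7°.

I = 0.002425∠116.7° A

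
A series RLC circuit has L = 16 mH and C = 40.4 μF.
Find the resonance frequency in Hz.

Step 1 — Resonance condition Im(Z)=0 gives ω₀ = 1/√(LC).
Step 2 — ω₀ = 1/√(0.016·4.04e-05) = 1244 rad/s.
Step 3 — f₀ = ω₀/(2π) = 198 Hz.

f₀ = 198 Hz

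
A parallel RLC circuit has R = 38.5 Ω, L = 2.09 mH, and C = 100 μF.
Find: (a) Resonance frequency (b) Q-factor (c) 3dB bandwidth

Step 1 — Resonance: ω₀ = 1/√(LC) = 1/√(0.00209·0.0001) = 2187 rad/s.
Step 2 — f₀ = ω₀/(2π) = 348.1 Hz.
Step 3 — Parallel Q: Q = R/(ω₀L) = 38.5/(2187·0.00209) = 8.421.
Step 4 — Bandwidth: Δω = ω₀/Q = 259.7 rad/s; BW = Δω/(2π) = 41.34 Hz.

(a) f₀ = 348.1 Hz  (b) Q = 8.421  (c) BW = 41.34 Hz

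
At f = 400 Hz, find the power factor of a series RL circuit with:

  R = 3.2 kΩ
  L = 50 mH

Step 1 — Angular frequency: ω = 2π·f = 2π·400 = 2513 rad/s.
Step 2 — Component impedances:
  R: Z = R = 3200 Ω
  L: Z = jωL = j·2513·0.05 = 0 + j125.7 Ω
Step 3 — Series combination: Z_total = R + L = 3200 + j125.7 Ω = 3202∠2.2° Ω.
Step 4 — Power factor: PF = cos(φ) = Re(Z)/|Z| = 3200/3202.5 = 0.9992.
Step 5 — Type: Im(Z) = 125.7 ⇒ lagging (phase φ = 2.2°).

PF = 0.9992 (lagging, φ = 2.2°)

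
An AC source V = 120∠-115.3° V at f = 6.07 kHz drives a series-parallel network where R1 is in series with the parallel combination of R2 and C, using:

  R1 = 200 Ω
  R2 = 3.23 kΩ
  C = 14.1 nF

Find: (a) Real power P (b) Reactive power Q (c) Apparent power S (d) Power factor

Step 1 — Angular frequency: ω = 2π·f = 2π·6070 = 3.814e+04 rad/s.
Step 2 — Component impedances:
  R1: Z = R = 200 Ω
  R2: Z = R = 3230 Ω
  C: Z = 1/(jωC) = -j/(ω·C) = 0 - j1860 Ω
Step 3 — Parallel branch: R2 || C = 1/(1/R2 + 1/C) = 804.1 - j1397 Ω.
Step 4 — Series with R1: Z_total = R1 + (R2 || C) = 1004 - j1397 Ω = 1720∠-54.3° Ω.
Step 5 — Source phasor: V = 120∠-115.3° V = -51.28 - j108.5 V.
Step 6 — Current: I = V / Z = 0.03381 - j0.06102 A = 0.06976∠-61.0° A.
Step 7 — Complex power: S = V·I* = 4.887 - j6.797 VA.
Step 8 — Real power: P = Re(S) = 4.887 W.
Step 9 — Reactive power: Q = Im(S) = -6.797 VAR.
Step 10 — Apparent power: |S| = 8.372 VA.
Step 11 — Power factor: PF = P/|S| = 0.5837 (leading).

(a) P = 4.887 W  (b) Q = -6.797 VAR  (c) S = 8.372 VA  (d) PF = 0.5837 (leading)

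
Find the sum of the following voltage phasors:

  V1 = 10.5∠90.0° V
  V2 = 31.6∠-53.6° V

Step 1 — Convert each phasor to rectangular form:
  V1 = 10.5·(cos(90.0°) + j·sin(90.0°)) = 0 + j10.5 V
  V2 = 31.6·(cos(-53.6°) + j·sin(-53.6°)) = 18.75 - j25.43 V
Step 2 — Sum components: V_total = 18.75 - j14.93 V.
Step 3 — Convert to polar: |V_total| = 23.97 V, ∠V_total = -38.5°.

V_total = 23.97∠-38.5° V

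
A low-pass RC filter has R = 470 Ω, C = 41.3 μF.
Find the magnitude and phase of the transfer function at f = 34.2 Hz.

Step 1 — Angular frequency: ω = 2π·34.2 = 214.9 rad/s.
Step 2 — Transfer function: H(jω) = 1/(1 + jωRC).
Step 3 — Denominator: 1 + jωRC = 1 + j·214.9·470·4.13e-05 = 1 + j4.171.
Step 4 — H = 0.05435 - j0.2267.
Step 5 — Magnitude: |H| = 0.2331 (-12.6 dB); phase: φ = -76.5°.

|H| = 0.2331 (-12.6 dB), φ = -76.5°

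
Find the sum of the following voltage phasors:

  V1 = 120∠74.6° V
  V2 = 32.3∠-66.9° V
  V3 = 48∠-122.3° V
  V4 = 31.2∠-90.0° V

Step 1 — Convert each phasor to rectangular form:
  V1 = 120·(cos(74.6°) + j·sin(74.6°)) = 31.87 + j115.7 V
  V2 = 32.3·(cos(-66.9°) + j·sin(-66.9°)) = 12.67 - j29.71 V
  V3 = 48·(cos(-122.3°) + j·sin(-122.3°)) = -25.65 - j40.57 V
  V4 = 31.2·(cos(-90.0°) + j·sin(-90.0°)) = 0 - j31.2 V
Step 2 — Sum components: V_total = 18.89 + j14.21 V.
Step 3 — Convert to polar: |V_total| = 23.64 V, ∠V_total = 36.9°.

V_total = 23.64∠36.9° V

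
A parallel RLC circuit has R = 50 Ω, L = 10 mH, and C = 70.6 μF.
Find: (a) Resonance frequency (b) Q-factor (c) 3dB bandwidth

Step 1 — Resonance: ω₀ = 1/√(LC) = 1/√(0.01·7.06e-05) = 1190 rad/s.
Step 2 — f₀ = ω₀/(2π) = 189.4 Hz.
Step 3 — Parallel Q: Q = R/(ω₀L) = 50/(1190·0.01) = 4.201.
Step 4 — Bandwidth: Δω = ω₀/Q = 283.3 rad/s; BW = Δω/(2π) = 45.09 Hz.

(a) f₀ = 189.4 Hz  (b) Q = 4.201  (c) BW = 45.09 Hz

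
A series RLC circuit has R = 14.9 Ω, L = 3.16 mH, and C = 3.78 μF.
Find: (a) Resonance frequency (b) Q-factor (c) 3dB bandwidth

Step 1 — Resonance condition Im(Z)=0 gives ω₀ = 1/√(LC).
Step 2 — ω₀ = 1/√(0.00316·3.78e-06) = 9150 rad/s.
Step 3 — f₀ = ω₀/(2π) = 1456 Hz.
Step 4 — Series Q: Q = ω₀L/R = 9150·0.00316/14.9 = 1.94.
Step 5 — 3dB bandwidth: Δω = ω₀/Q = 4715 rad/s; BW = Δω/(2π) = 750.4 Hz.

(a) f₀ = 1456 Hz  (b) Q = 1.94  (c) BW = 750.4 Hz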